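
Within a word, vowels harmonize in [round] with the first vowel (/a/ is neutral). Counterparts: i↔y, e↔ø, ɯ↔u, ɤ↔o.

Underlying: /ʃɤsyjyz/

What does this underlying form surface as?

[ʃɤsijiz]

/y/ harmonizes with /ɤ/ ([-round]) → [i]
/y/ harmonizes with /ɤ/ ([-round]) → [i]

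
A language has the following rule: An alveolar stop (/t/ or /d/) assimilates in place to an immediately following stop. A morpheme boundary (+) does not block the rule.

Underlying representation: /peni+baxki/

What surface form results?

[peni+baxki]

no segment meets the rule's conditions; no change.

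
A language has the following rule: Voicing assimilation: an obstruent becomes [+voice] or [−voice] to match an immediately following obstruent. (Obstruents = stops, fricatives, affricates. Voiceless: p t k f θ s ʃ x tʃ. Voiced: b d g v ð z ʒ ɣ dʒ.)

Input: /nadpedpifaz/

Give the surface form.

[natpetpifaz]

/d/ before /p/ (voiceless) → [t]
/d/ before /p/ (voiceless) → [t]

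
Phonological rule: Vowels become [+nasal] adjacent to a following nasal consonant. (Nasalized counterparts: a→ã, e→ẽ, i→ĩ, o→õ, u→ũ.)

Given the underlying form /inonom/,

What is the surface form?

[ĩnõnõm]

/i/ before nasal /n/ → [ĩ]
/o/ before nasal /n/ → [õ]
/o/ before nasal /m/ → [õ]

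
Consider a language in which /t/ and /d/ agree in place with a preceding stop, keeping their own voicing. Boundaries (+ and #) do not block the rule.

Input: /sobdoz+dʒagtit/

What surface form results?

[sobboz+dʒagkit]

/d/ after /b/ (labial) → [b]
/t/ after /g/ (velar) → [k]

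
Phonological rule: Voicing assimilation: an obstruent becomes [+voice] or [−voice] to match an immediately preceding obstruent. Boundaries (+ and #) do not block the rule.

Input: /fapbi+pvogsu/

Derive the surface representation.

/b/ after /p/ (voiceless) → [p]
/v/ after /p/ (voiceless) → [f]
/s/ after /g/ (voiced) → [z]

[fappi+pfogzu]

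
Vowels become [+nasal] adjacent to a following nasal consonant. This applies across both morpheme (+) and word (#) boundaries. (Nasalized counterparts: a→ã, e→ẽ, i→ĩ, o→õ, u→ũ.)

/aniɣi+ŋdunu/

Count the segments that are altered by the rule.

/a/ before nasal /n/ → [ã]
/i/ before nasal /ŋ/ → [ĩ]
/u/ before nasal /n/ → [ũ]
3 segments change.

3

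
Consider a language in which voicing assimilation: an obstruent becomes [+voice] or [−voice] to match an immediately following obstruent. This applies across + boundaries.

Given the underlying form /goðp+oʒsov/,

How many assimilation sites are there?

2

/ð/ before /p/ (voiceless) → [θ]
/ʒ/ before /s/ (voiceless) → [ʃ]
2 segments change.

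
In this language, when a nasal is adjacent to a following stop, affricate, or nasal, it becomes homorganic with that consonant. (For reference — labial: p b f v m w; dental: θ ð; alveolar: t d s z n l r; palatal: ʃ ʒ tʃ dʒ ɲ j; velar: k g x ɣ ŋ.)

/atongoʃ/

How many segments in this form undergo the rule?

/n/ before /g/ (velar) → [ŋ]
1 segment changes.

1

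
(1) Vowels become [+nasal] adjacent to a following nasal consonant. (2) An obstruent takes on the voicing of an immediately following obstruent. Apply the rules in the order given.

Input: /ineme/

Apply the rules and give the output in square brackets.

Rule 1: /i/ before nasal /n/ → [ĩ]
Rule 1: /e/ before nasal /m/ → [ẽ]
After rule 1: ĩnẽme
Rule 2: no segment meets the rule's conditions; no change.

[ĩnẽme]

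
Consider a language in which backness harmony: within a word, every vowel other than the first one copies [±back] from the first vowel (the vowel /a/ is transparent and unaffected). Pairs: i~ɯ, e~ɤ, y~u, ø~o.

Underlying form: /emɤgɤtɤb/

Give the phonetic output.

/ɤ/ harmonizes with /e/ ([-back]) → [e]
/ɤ/ harmonizes with /e/ ([-back]) → [e]
/ɤ/ harmonizes with /e/ ([-back]) → [e]

[emegeteb]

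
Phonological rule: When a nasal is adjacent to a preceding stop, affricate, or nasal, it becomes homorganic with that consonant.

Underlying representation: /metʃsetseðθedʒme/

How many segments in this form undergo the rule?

/m/ after /dʒ/ (palatal) → [ɲ]
1 segment changes.

1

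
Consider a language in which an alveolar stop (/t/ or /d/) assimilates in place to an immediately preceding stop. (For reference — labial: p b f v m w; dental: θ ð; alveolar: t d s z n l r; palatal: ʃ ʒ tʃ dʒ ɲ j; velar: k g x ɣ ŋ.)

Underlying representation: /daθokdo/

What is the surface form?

[daθokgo]

/d/ after /k/ (velar) → [g]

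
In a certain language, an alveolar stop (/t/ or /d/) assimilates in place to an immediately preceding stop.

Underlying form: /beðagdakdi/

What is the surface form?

[beðaggakgi]

/d/ after /g/ (velar) → [g]
/d/ after /k/ (velar) → [g]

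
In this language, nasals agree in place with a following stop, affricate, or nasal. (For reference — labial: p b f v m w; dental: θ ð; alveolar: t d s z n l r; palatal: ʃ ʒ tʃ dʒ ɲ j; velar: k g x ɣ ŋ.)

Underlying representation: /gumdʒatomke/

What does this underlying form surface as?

[guɲdʒatoŋke]

/m/ before /dʒ/ (palatal) → [ɲ]
/m/ before /k/ (velar) → [ŋ]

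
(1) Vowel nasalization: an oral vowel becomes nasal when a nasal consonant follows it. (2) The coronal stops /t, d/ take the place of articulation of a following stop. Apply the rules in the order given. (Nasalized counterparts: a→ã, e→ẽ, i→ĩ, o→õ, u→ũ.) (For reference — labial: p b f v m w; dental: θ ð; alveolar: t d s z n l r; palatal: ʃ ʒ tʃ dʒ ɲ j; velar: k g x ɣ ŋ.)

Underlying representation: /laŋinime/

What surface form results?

[lãŋĩnĩme]

Rule 1: /a/ before nasal /ŋ/ → [ã]
Rule 1: /i/ before nasal /n/ → [ĩ]
Rule 1: /i/ before nasal /m/ → [ĩ]
After rule 1: lãŋĩnĩme
Rule 2: no segment meets the rule's conditions; no change.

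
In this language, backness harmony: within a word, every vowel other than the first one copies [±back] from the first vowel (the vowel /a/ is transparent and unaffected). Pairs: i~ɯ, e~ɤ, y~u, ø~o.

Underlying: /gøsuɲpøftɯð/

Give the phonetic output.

[gøsyɲpøftið]

/u/ harmonizes with /ø/ ([-back]) → [y]
/ɯ/ harmonizes with /ø/ ([-back]) → [i]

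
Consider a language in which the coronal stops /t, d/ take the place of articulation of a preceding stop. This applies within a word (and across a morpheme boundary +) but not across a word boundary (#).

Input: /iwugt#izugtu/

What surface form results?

/t/ after /g/ (velar) → [k]
/t/ after /g/ (velar) → [k]

[iwugk#izugku]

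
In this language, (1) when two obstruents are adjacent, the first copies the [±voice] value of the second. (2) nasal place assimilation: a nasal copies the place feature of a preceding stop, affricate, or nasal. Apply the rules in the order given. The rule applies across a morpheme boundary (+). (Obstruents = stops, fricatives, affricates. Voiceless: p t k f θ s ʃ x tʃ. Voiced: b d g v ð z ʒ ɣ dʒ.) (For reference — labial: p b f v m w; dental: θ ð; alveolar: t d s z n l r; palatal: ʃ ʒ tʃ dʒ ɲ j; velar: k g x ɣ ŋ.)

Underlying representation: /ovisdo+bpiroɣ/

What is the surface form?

[ovizdo+ppiroɣ]

Rule 1: /s/ before /d/ (voiced) → [z]
Rule 1: /b/ before /p/ (voiceless) → [p]
After rule 1: ovizdo+ppiroɣ
Rule 2: no segment meets the rule's conditions; no change.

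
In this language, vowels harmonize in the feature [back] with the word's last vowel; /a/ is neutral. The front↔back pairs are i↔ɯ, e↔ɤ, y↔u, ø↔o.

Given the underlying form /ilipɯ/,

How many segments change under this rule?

/i/ harmonizes with /ɯ/ ([+back]) → [ɯ]
/i/ harmonizes with /ɯ/ ([+back]) → [ɯ]
2 segments change.

2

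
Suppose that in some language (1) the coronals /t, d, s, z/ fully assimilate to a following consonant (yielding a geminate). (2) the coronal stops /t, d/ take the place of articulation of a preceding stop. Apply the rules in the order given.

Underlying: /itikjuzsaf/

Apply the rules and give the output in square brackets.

[itikjussaf]

Rule 1: /z/ before /s/ → [s] (total assimilation)
After rule 1: itikjussaf
Rule 2: no segment meets the rule's conditions; no change.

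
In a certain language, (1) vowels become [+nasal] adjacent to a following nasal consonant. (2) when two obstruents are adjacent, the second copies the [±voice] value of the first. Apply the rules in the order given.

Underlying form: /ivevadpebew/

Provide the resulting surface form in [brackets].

Rule 1: no segment meets the rule's conditions; no change.
After rule 1: ivevadpebew
Rule 2: /p/ after /d/ (voiced) → [b]

[ivevadbebew]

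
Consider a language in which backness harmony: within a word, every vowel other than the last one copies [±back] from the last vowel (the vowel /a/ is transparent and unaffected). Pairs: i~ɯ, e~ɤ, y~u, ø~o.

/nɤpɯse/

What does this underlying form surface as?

/ɤ/ harmonizes with /e/ ([-back]) → [e]
/ɯ/ harmonizes with /e/ ([-back]) → [i]

[nepise]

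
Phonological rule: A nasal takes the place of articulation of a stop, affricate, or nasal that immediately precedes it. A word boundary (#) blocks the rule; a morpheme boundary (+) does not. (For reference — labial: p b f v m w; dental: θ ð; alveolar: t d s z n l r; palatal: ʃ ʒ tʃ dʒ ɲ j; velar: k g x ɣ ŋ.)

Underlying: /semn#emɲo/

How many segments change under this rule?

/n/ after /m/ (labial) → [m]
/ɲ/ after /m/ (labial) → [m]
2 segments change.

2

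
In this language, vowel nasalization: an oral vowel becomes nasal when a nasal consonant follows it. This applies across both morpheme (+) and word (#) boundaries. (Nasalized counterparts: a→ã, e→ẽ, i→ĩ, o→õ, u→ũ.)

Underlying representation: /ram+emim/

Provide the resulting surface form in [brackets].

[rãm+ẽmĩm]

/a/ before nasal /m/ → [ã]
/e/ before nasal /m/ → [ẽ]
/i/ before nasal /m/ → [ĩ]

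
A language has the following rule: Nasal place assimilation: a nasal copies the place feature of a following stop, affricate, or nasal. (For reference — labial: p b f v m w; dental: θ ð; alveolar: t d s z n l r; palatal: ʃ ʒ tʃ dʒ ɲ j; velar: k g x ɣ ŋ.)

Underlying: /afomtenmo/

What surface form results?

[afontemmo]

/m/ before /t/ (alveolar) → [n]
/n/ before /m/ (labial) → [m]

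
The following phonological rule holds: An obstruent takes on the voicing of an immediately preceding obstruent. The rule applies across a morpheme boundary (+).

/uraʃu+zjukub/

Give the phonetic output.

no segment meets the rule's conditions; no change.

[uraʃu+zjukub]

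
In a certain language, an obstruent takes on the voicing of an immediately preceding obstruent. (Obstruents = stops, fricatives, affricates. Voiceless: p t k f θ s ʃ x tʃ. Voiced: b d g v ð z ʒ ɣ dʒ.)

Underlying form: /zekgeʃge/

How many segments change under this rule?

/g/ after /k/ (voiceless) → [k]
/g/ after /ʃ/ (voiceless) → [k]
2 segments change.

2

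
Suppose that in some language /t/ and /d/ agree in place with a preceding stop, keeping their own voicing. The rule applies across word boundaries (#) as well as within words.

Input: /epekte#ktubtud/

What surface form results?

[epekke#kkubpud]

/t/ after /k/ (velar) → [k]
/t/ after /k/ (velar) → [k]
/t/ after /b/ (labial) → [p]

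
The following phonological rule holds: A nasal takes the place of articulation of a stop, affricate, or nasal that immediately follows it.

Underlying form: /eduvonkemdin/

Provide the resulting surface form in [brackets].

/n/ before /k/ (velar) → [ŋ]
/m/ before /d/ (alveolar) → [n]

[eduvoŋkendin]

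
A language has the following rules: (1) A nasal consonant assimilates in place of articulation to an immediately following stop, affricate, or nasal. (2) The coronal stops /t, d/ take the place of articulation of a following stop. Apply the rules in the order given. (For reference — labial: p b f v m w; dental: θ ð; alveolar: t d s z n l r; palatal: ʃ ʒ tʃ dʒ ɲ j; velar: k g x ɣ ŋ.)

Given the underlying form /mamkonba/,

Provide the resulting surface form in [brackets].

Rule 1: /m/ before /k/ (velar) → [ŋ]
Rule 1: /n/ before /b/ (labial) → [m]
After rule 1: maŋkomba
Rule 2: no segment meets the rule's conditions; no change.

[maŋkomba]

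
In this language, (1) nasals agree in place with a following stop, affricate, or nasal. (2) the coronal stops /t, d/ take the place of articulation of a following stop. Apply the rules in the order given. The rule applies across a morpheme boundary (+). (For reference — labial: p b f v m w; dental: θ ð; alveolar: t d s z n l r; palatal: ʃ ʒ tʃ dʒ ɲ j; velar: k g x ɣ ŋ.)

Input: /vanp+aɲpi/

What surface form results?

[vamp+ampi]

Rule 1: /n/ before /p/ (labial) → [m]
Rule 1: /ɲ/ before /p/ (labial) → [m]
After rule 1: vamp+ampi
Rule 2: no segment meets the rule's conditions; no change.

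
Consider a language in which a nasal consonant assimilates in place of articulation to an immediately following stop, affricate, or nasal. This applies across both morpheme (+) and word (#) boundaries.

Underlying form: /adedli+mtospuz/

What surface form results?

/m/ before /t/ (alveolar) → [n]

[adedli+ntospuz]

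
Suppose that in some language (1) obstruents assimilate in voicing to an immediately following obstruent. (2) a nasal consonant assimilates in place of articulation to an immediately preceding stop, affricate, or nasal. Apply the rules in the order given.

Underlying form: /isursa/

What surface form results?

[isursa]

Rule 1: no segment meets the rule's conditions; no change.
After rule 1: isursa
Rule 2: no segment meets the rule's conditions; no change.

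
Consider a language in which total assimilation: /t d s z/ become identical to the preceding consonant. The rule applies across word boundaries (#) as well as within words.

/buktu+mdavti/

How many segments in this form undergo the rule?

/t/ after /k/ → [k] (total assimilation)
/d/ after /m/ → [m] (total assimilation)
/t/ after /v/ → [v] (total assimilation)
3 segments change.

3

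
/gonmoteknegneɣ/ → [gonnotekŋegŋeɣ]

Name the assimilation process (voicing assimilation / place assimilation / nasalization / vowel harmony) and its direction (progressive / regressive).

place assimilation, progressive

/m/→[n] /n/→[ŋ] /n/→[ŋ].
Each target copies a feature from the preceding segment, so the direction is progressive.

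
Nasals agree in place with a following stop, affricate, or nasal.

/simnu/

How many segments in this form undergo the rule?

1

/m/ before /n/ (alveolar) → [n]
1 segment changes.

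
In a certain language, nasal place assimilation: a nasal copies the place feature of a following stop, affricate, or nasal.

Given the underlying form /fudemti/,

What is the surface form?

/m/ before /t/ (alveolar) → [n]

[fudenti]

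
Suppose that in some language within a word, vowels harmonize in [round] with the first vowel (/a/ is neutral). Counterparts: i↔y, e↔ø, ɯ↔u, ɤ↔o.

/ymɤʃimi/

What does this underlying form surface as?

/ɤ/ harmonizes with /y/ ([+round]) → [o]
/i/ harmonizes with /y/ ([+round]) → [y]
/i/ harmonizes with /y/ ([+round]) → [y]

[ymoʃymy]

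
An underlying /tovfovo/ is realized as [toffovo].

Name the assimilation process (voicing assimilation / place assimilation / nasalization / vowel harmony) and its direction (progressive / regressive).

/v/→[f].
Each target copies a feature from the following segment, so the direction is regressive.

voicing assimilation, regressive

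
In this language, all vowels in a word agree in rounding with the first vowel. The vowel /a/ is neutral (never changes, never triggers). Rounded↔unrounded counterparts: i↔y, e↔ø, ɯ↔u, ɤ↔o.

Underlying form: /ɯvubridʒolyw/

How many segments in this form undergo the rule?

3

/u/ harmonizes with /ɯ/ ([-round]) → [ɯ]
/o/ harmonizes with /ɯ/ ([-round]) → [ɤ]
/y/ harmonizes with /ɯ/ ([-round]) → [i]
3 segments change.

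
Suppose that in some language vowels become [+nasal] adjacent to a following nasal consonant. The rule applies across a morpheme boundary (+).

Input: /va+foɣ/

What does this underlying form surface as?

[va+foɣ]

no segment meets the rule's conditions; no change.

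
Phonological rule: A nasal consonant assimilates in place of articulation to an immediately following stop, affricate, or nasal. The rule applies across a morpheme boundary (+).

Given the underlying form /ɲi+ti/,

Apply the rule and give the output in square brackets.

no segment meets the rule's conditions; no change.

[ɲi+ti]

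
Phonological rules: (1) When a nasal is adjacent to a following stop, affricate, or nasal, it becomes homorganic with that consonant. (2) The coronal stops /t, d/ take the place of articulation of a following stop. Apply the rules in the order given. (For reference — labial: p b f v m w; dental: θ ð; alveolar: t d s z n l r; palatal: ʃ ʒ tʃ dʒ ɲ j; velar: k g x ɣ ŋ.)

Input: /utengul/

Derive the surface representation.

[uteŋgul]

Rule 1: /n/ before /g/ (velar) → [ŋ]
After rule 1: uteŋgul
Rule 2: no segment meets the rule's conditions; no change.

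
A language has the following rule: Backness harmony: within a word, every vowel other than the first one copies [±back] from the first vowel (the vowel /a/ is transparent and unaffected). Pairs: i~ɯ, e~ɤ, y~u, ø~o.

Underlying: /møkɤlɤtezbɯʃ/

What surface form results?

/ɤ/ harmonizes with /ø/ ([-back]) → [e]
/ɤ/ harmonizes with /ø/ ([-back]) → [e]
/ɯ/ harmonizes with /ø/ ([-back]) → [i]

[møkeletezbiʃ]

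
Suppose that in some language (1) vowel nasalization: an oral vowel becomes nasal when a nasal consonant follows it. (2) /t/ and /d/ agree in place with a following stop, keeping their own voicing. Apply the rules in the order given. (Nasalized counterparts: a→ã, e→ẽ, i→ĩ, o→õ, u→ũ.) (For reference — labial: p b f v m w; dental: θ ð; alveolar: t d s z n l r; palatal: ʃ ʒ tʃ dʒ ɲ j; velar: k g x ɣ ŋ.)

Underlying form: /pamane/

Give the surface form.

Rule 1: /a/ before nasal /m/ → [ã]
Rule 1: /a/ before nasal /n/ → [ã]
After rule 1: pãmãne
Rule 2: no segment meets the rule's conditions; no change.

[pãmãne]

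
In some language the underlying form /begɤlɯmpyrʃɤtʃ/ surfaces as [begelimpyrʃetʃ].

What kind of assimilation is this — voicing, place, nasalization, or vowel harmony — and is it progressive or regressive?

vowel harmony, progressive

/ɤ/→[e] /ɯ/→[i] /ɤ/→[e].
Vowels agree with the first vowel, so the harmony is progressive.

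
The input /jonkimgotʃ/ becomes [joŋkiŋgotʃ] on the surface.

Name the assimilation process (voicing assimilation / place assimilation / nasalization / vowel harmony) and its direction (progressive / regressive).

/n/→[ŋ] /m/→[ŋ].
Each target copies a feature from the following segment, so the direction is regressive.

place assimilation, regressive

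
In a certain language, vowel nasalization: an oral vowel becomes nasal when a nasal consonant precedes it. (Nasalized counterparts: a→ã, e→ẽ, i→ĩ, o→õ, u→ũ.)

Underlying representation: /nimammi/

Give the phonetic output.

[nĩmãmmĩ]

/i/ after nasal /n/ → [ĩ]
/a/ after nasal /m/ → [ã]
/i/ after nasal /m/ → [ĩ]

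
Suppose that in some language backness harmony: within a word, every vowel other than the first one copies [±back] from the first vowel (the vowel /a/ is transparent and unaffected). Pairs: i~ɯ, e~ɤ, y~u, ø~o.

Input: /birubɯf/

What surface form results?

/u/ harmonizes with /i/ ([-back]) → [y]
/ɯ/ harmonizes with /i/ ([-back]) → [i]

[birybif]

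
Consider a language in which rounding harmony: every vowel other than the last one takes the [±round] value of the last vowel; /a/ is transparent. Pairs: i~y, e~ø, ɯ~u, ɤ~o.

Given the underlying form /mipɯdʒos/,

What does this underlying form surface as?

/i/ harmonizes with /o/ ([+round]) → [y]
/ɯ/ harmonizes with /o/ ([+round]) → [u]

[mypudʒos]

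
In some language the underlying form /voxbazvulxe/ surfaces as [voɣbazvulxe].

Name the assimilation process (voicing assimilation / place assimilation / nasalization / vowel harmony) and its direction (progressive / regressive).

voicing assimilation, regressive

/x/→[ɣ].
Each target copies a feature from the following segment, so the direction is regressive.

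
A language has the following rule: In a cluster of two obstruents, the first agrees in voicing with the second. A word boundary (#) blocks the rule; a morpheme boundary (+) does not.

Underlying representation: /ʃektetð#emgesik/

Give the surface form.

/t/ before /ð/ (voiced) → [d]

[ʃektedð#emgesik]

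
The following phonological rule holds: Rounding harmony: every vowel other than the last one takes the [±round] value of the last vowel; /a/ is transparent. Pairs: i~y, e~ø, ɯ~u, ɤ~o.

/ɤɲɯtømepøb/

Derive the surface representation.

/ɤ/ harmonizes with /ø/ ([+round]) → [o]
/ɯ/ harmonizes with /ø/ ([+round]) → [u]
/e/ harmonizes with /ø/ ([+round]) → [ø]

[oɲutømøpøb]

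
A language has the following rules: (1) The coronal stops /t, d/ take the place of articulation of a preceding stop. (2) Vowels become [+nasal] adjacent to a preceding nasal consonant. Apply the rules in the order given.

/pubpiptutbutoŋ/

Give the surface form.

Rule 1: /t/ after /p/ (labial) → [p]
After rule 1: pubpipputbutoŋ
Rule 2: no segment meets the rule's conditions; no change.

[pubpipputbutoŋ]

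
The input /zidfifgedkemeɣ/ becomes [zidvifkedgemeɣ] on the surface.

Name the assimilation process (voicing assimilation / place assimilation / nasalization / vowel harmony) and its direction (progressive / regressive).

voicing assimilation, progressive

/f/→[v] /g/→[k] /k/→[g].
Each target copies a feature from the preceding segment, so the direction is progressive.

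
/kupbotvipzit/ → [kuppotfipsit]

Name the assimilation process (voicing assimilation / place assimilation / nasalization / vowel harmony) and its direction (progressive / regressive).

voicing assimilation, progressive

/b/→[p] /v/→[f] /z/→[s].
Each target copies a feature from the preceding segment, so the direction is progressive.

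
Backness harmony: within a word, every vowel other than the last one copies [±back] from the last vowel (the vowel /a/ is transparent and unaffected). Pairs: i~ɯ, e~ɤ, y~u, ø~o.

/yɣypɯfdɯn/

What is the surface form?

/y/ harmonizes with /ɯ/ ([+back]) → [u]
/y/ harmonizes with /ɯ/ ([+back]) → [u]

[uɣupɯfdɯn]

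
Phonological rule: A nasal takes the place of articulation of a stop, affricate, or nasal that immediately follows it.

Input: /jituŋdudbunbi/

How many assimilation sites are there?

2

/ŋ/ before /d/ (alveolar) → [n]
/n/ before /b/ (labial) → [m]
2 segments change.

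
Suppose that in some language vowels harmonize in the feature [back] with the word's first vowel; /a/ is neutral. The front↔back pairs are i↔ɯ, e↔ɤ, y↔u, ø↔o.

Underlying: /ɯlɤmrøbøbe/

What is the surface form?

[ɯlɤmrobobɤ]

/ø/ harmonizes with /ɯ/ ([+back]) → [o]
/ø/ harmonizes with /ɯ/ ([+back]) → [o]
/e/ harmonizes with /ɯ/ ([+back]) → [ɤ]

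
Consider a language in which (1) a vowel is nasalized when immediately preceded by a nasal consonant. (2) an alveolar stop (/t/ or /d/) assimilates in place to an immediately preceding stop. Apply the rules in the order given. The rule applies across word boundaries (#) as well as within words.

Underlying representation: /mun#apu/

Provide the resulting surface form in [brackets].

[mũn#ãpu]

Rule 1: /u/ after nasal /m/ → [ũ]
Rule 1: /a/ after nasal /n/ → [ã]
After rule 1: mũn#ãpu
Rule 2: no segment meets the rule's conditions; no change.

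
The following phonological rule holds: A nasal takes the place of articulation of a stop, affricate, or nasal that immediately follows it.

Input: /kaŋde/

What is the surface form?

[kande]

/ŋ/ before /d/ (alveolar) → [n]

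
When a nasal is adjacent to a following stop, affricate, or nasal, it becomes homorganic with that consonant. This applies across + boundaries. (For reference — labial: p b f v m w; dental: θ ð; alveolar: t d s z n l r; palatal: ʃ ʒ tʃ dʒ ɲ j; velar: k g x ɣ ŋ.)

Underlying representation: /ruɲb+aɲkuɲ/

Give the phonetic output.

/ɲ/ before /b/ (labial) → [m]
/ɲ/ before /k/ (velar) → [ŋ]

[rumb+aŋkuɲ]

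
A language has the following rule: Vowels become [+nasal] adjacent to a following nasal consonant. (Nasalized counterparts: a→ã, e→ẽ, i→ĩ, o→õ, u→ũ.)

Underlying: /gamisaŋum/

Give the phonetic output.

/a/ before nasal /m/ → [ã]
/a/ before nasal /ŋ/ → [ã]
/u/ before nasal /m/ → [ũ]

[gãmisãŋũm]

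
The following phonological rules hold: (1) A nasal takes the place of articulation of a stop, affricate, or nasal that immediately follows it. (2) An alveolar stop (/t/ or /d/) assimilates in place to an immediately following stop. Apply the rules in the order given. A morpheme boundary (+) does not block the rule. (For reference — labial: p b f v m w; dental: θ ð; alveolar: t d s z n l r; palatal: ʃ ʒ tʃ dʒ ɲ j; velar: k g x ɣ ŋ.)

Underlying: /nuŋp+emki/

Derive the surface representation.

[nump+eŋki]

Rule 1: /ŋ/ before /p/ (labial) → [m]
Rule 1: /m/ before /k/ (velar) → [ŋ]
After rule 1: nump+eŋki
Rule 2: no segment meets the rule's conditions; no change.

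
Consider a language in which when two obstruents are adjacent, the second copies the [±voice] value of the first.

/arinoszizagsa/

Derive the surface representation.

[arinossizagza]

/z/ after /s/ (voiceless) → [s]
/s/ after /g/ (voiced) → [z]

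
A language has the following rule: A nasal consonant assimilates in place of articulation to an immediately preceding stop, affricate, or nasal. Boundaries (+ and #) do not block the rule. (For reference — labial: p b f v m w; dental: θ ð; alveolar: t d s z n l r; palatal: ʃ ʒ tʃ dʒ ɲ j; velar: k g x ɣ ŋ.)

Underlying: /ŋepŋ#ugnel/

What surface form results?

[ŋepm#ugŋel]

/ŋ/ after /p/ (labial) → [m]
/n/ after /g/ (velar) → [ŋ]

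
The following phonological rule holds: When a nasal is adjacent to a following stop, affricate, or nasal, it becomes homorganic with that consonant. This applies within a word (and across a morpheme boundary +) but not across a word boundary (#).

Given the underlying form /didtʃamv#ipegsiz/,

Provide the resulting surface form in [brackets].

no segment meets the rule's conditions; no change.

[didtʃamv#ipegsiz]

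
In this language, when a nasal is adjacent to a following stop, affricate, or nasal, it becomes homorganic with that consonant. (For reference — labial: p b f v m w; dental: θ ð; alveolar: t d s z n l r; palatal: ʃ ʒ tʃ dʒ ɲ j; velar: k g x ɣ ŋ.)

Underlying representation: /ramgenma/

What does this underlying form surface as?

/m/ before /g/ (velar) → [ŋ]
/n/ before /m/ (labial) → [m]

[raŋgemma]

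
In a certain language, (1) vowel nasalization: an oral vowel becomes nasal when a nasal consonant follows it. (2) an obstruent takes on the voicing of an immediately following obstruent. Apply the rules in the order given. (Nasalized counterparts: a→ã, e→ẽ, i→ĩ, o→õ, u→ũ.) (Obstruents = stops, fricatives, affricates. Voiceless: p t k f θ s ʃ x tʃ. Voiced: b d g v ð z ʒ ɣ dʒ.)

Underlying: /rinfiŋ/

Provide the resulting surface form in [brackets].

[rĩnfĩŋ]

Rule 1: /i/ before nasal /n/ → [ĩ]
Rule 1: /i/ before nasal /ŋ/ → [ĩ]
After rule 1: rĩnfĩŋ
Rule 2: no segment meets the rule's conditions; no change.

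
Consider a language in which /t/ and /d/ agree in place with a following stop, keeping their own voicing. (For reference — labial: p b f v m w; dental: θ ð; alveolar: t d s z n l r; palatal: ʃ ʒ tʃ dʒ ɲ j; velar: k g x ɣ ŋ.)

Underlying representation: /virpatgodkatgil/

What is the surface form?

[virpakgogkakgil]

/t/ before /g/ (velar) → [k]
/d/ before /k/ (velar) → [g]
/t/ before /g/ (velar) → [k]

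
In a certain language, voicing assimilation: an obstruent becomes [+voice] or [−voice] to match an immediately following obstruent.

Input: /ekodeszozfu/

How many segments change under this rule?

/s/ before /z/ (voiced) → [z]
/z/ before /f/ (voiceless) → [s]
2 segments change.

2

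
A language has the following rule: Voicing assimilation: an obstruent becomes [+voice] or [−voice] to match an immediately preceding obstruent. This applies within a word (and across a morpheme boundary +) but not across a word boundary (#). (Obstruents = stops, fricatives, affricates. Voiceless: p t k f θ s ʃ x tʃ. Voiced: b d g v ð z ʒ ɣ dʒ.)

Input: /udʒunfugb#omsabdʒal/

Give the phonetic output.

no segment meets the rule's conditions; no change.

[udʒunfugb#omsabdʒal]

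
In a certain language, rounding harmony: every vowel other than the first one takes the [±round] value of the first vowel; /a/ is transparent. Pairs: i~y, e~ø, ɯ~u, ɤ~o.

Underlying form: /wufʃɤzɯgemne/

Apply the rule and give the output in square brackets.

/ɤ/ harmonizes with /u/ ([+round]) → [o]
/ɯ/ harmonizes with /u/ ([+round]) → [u]
/e/ harmonizes with /u/ ([+round]) → [ø]
/e/ harmonizes with /u/ ([+round]) → [ø]

[wufʃozugømnø]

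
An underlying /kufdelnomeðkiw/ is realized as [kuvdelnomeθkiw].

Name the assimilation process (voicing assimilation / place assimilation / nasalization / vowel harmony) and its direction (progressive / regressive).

voicing assimilation, regressive

/f/→[v] /ð/→[θ].
Each target copies a feature from the following segment, so the direction is regressive.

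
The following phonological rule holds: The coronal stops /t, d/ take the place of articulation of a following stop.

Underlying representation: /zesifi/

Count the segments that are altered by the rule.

0

No segment meets the rule's conditions.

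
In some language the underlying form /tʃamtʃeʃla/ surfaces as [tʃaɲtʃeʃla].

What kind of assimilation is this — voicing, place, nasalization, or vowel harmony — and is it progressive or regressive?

/m/→[ɲ].
Each target copies a feature from the following segment, so the direction is regressive.

place assimilation, regressive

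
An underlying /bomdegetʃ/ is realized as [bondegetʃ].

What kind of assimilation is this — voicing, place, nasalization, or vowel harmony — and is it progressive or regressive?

place assimilation, regressive

/m/→[n].
Each target copies a feature from the following segment, so the direction is regressive.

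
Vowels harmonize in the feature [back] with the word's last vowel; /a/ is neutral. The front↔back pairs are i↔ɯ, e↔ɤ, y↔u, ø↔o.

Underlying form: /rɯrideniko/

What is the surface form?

/i/ harmonizes with /o/ ([+back]) → [ɯ]
/e/ harmonizes with /o/ ([+back]) → [ɤ]
/i/ harmonizes with /o/ ([+back]) → [ɯ]

[rɯrɯdɤnɯko]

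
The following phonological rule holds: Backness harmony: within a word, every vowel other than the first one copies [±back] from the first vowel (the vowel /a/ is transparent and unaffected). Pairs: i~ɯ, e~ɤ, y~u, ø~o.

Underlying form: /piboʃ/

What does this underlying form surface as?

[pibøʃ]

/o/ harmonizes with /i/ ([-back]) → [ø]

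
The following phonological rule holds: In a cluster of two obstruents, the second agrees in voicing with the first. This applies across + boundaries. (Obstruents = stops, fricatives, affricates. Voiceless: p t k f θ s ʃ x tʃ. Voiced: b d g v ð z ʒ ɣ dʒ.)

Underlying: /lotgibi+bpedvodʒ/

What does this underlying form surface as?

[lotkibi+bbedvodʒ]

/g/ after /t/ (voiceless) → [k]
/p/ after /b/ (voiced) → [b]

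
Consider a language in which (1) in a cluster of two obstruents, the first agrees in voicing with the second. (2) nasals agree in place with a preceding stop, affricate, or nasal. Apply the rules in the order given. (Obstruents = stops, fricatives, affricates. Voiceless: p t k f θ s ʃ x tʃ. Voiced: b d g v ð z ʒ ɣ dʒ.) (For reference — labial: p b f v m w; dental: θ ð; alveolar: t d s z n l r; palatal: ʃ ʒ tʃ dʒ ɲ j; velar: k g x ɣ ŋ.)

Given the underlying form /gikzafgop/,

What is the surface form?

[gigzavgop]

Rule 1: /k/ before /z/ (voiced) → [g]
Rule 1: /f/ before /g/ (voiced) → [v]
After rule 1: gigzavgop
Rule 2: no segment meets the rule's conditions; no change.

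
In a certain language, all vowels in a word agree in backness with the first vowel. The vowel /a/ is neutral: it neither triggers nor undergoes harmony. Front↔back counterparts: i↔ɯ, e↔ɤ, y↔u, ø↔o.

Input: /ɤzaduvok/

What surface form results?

no segment meets the rule's conditions; no change.

[ɤzaduvok]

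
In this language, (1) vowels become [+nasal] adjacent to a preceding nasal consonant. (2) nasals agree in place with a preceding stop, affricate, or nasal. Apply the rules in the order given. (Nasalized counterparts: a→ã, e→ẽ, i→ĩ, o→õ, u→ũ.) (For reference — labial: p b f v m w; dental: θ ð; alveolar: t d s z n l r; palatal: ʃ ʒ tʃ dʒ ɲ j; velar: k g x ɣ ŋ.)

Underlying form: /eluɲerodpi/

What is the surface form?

[eluɲẽrodpi]

Rule 1: /e/ after nasal /ɲ/ → [ẽ]
After rule 1: eluɲẽrodpi
Rule 2: no segment meets the rule's conditions; no change.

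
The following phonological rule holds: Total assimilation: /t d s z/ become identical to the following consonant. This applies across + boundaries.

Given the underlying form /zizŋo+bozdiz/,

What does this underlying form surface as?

/z/ before /ŋ/ → [ŋ] (total assimilation)
/z/ before /d/ → [d] (total assimilation)

[ziŋŋo+boddiz]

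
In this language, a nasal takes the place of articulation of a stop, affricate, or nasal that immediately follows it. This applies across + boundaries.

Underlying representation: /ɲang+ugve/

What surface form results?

/n/ before /g/ (velar) → [ŋ]

[ɲaŋg+ugve]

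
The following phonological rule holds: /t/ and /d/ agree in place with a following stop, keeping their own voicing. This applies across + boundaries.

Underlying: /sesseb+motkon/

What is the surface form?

[sesseb+mokkon]

/t/ before /k/ (velar) → [k]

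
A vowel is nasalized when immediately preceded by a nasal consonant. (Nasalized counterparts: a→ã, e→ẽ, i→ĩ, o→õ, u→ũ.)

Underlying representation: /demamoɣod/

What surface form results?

/a/ after nasal /m/ → [ã]
/o/ after nasal /m/ → [õ]

[demãmõɣod]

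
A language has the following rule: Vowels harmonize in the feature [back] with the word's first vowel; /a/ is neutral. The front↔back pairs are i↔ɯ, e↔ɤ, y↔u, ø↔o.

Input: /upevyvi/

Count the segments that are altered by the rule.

3

/e/ harmonizes with /u/ ([+back]) → [ɤ]
/y/ harmonizes with /u/ ([+back]) → [u]
/i/ harmonizes with /u/ ([+back]) → [ɯ]
3 segments change.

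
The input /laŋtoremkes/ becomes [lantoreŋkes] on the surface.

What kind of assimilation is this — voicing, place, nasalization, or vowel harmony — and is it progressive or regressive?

place assimilation, regressive

/ŋ/→[n] /m/→[ŋ].
Each target copies a feature from the following segment, so the direction is regressive.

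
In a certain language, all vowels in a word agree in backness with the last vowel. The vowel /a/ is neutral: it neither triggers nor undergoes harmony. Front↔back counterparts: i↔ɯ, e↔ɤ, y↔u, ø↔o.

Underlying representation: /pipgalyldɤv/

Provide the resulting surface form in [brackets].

[pɯpgaluldɤv]

/i/ harmonizes with /ɤ/ ([+back]) → [ɯ]
/y/ harmonizes with /ɤ/ ([+back]) → [u]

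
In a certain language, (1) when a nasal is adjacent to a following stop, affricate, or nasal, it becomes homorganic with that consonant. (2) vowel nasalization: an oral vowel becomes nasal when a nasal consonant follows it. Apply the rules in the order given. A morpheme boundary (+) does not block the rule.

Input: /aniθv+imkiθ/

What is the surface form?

[ãniθv+ĩŋkiθ]

Rule 1: /m/ before /k/ (velar) → [ŋ]
After rule 1: aniθv+iŋkiθ
Rule 2: /a/ before nasal /n/ → [ã]
Rule 2: /i/ before nasal /ŋ/ → [ĩ]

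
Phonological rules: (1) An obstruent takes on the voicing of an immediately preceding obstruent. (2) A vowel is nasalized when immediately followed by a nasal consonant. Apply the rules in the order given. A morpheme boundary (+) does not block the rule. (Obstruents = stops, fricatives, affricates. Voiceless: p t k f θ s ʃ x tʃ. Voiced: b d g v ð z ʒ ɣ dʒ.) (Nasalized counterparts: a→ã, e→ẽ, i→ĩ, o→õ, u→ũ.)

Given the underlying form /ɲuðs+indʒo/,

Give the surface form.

[ɲuðz+ĩndʒo]

Rule 1: /s/ after /ð/ (voiced) → [z]
After rule 1: ɲuðz+indʒo
Rule 2: /i/ before nasal /n/ → [ĩ]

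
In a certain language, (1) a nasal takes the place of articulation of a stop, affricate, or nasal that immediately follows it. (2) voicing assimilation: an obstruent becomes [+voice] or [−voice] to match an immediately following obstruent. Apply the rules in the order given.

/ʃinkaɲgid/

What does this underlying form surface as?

Rule 1: /n/ before /k/ (velar) → [ŋ]
Rule 1: /ɲ/ before /g/ (velar) → [ŋ]
After rule 1: ʃiŋkaŋgid
Rule 2: no segment meets the rule's conditions; no change.

[ʃiŋkaŋgid]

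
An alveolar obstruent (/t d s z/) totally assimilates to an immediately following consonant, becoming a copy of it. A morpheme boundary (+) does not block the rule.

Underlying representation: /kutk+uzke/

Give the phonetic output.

[kukk+ukke]

/t/ before /k/ → [k] (total assimilation)
/z/ before /k/ → [k] (total assimilation)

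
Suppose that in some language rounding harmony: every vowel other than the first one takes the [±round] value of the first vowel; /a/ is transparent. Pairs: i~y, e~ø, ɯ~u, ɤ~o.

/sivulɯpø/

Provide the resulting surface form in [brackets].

[sivɯlɯpe]

/u/ harmonizes with /i/ ([-round]) → [ɯ]
/ø/ harmonizes with /i/ ([-round]) → [e]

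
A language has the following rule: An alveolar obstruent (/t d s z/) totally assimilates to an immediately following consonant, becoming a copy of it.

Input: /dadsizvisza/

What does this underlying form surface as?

/d/ before /s/ → [s] (total assimilation)
/z/ before /v/ → [v] (total assimilation)
/s/ before /z/ → [z] (total assimilation)

[dassivvizza]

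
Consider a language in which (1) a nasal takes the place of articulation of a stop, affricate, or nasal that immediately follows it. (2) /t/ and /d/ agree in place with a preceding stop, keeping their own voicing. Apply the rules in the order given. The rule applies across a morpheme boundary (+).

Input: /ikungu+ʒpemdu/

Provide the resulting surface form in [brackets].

[ikuŋgu+ʒpendu]

Rule 1: /n/ before /g/ (velar) → [ŋ]
Rule 1: /m/ before /d/ (alveolar) → [n]
After rule 1: ikuŋgu+ʒpendu
Rule 2: no segment meets the rule's conditions; no change.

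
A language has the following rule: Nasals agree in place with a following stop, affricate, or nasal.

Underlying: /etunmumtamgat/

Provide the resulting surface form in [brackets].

/n/ before /m/ (labial) → [m]
/m/ before /t/ (alveolar) → [n]
/m/ before /g/ (velar) → [ŋ]

[etummuntaŋgat]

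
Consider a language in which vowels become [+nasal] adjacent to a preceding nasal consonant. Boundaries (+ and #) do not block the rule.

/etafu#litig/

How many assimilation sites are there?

No segment meets the rule's conditions.

0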